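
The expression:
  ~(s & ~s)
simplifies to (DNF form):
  True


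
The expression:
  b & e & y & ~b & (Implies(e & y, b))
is never true.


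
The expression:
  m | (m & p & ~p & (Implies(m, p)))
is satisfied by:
  {m: True}


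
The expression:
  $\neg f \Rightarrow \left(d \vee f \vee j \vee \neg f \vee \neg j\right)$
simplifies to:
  $\text{True}$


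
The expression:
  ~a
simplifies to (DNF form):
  ~a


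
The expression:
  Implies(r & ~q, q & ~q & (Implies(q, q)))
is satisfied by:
  {q: True, r: False}
  {r: False, q: False}
  {r: True, q: True}


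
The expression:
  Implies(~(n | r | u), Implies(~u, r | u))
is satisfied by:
  {r: True, n: True, u: True}
  {r: True, n: True, u: False}
  {r: True, u: True, n: False}
  {r: True, u: False, n: False}
  {n: True, u: True, r: False}
  {n: True, u: False, r: False}
  {u: True, n: False, r: False}


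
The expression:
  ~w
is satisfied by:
  {w: False}


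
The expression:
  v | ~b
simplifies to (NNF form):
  v | ~b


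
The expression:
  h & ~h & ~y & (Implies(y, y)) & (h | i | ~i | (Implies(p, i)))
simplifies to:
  False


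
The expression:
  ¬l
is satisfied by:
  {l: False}


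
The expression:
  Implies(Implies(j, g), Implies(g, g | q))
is always true.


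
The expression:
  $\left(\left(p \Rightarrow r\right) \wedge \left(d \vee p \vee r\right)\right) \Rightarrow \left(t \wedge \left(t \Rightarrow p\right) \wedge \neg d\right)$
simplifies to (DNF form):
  $\left(p \wedge \neg r\right) \vee \left(\neg d \wedge \neg r\right) \vee \left(p \wedge t \wedge \neg d\right) \vee \left(p \wedge t \wedge \neg r\right) \vee \left(p \wedge \neg d \wedge \neg r\right) \vee \left(t \wedge \neg d \wedge \neg r\right) \vee \left(p \wedge t \wedge \neg d \wedge \neg r\right)$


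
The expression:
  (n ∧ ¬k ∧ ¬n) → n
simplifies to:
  True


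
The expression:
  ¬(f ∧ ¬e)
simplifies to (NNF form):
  e ∨ ¬f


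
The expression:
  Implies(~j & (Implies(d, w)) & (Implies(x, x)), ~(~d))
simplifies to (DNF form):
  d | j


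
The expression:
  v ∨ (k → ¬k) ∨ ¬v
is always true.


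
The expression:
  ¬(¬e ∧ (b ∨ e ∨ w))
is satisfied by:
  {e: True, w: False, b: False}
  {b: True, e: True, w: False}
  {e: True, w: True, b: False}
  {b: True, e: True, w: True}
  {b: False, w: False, e: False}


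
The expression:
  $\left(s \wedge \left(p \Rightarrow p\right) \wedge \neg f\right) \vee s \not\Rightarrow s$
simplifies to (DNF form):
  $s \wedge \neg f$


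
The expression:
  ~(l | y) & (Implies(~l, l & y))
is never true.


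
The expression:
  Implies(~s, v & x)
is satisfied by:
  {v: True, s: True, x: True}
  {v: True, s: True, x: False}
  {s: True, x: True, v: False}
  {s: True, x: False, v: False}
  {v: True, x: True, s: False}


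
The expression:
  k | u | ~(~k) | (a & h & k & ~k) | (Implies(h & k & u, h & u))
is always true.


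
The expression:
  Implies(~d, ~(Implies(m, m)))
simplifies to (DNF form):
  d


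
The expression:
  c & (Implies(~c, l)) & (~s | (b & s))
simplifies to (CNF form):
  c & (b | ~s)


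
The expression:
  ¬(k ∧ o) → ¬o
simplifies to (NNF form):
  k ∨ ¬o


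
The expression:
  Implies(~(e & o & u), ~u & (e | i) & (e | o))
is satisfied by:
  {o: True, e: True, i: True, u: False}
  {o: True, e: True, i: False, u: False}
  {e: True, i: True, o: False, u: False}
  {e: True, o: False, i: False, u: False}
  {o: True, u: True, e: True, i: True}
  {o: True, u: True, e: True, i: False}
  {o: True, i: True, u: False, e: False}


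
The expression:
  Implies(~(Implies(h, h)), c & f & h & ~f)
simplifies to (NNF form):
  True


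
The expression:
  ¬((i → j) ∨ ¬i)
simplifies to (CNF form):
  i ∧ ¬j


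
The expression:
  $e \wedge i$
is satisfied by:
  {i: True, e: True}


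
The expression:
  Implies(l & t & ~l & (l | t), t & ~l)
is always true.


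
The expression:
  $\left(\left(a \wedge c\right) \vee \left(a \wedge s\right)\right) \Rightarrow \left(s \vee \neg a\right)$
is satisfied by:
  {s: True, c: False, a: False}
  {c: False, a: False, s: False}
  {s: True, a: True, c: False}
  {a: True, c: False, s: False}
  {s: True, c: True, a: False}
  {c: True, s: False, a: False}
  {s: True, a: True, c: True}


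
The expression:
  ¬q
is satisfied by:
  {q: False}


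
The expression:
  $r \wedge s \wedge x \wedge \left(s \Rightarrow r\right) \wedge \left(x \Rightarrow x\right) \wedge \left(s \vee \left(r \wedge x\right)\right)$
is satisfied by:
  {r: True, s: True, x: True}


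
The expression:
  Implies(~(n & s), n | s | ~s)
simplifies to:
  True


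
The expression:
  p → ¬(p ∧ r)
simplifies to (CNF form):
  ¬p ∨ ¬r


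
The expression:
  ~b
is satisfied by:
  {b: False}


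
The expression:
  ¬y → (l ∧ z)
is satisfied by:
  {y: True, l: True, z: True}
  {y: True, l: True, z: False}
  {y: True, z: True, l: False}
  {y: True, z: False, l: False}
  {l: True, z: True, y: False}


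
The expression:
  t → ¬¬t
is always true.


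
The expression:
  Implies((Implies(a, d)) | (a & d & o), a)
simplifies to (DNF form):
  a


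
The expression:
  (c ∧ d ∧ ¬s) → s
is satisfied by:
  {s: True, c: False, d: False}
  {c: False, d: False, s: False}
  {s: True, d: True, c: False}
  {d: True, c: False, s: False}
  {s: True, c: True, d: False}
  {c: True, s: False, d: False}
  {s: True, d: True, c: True}


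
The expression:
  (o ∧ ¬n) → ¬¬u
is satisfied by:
  {n: True, u: True, o: False}
  {n: True, o: False, u: False}
  {u: True, o: False, n: False}
  {u: False, o: False, n: False}
  {n: True, u: True, o: True}
  {n: True, o: True, u: False}
  {u: True, o: True, n: False}


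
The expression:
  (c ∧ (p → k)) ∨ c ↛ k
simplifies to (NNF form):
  c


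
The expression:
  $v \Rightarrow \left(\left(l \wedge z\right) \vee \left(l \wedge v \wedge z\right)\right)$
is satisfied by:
  {z: True, l: True, v: False}
  {z: True, l: False, v: False}
  {l: True, z: False, v: False}
  {z: False, l: False, v: False}
  {z: True, v: True, l: True}


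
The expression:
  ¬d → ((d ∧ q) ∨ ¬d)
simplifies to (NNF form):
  True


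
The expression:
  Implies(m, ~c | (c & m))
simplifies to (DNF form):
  True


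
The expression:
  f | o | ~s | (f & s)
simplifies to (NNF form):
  f | o | ~s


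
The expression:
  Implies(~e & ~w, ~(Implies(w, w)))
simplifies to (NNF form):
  e | w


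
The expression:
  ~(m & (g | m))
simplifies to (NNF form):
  ~m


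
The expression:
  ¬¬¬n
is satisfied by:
  {n: False}


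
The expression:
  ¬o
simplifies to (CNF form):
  ¬o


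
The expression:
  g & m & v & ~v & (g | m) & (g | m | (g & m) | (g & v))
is never true.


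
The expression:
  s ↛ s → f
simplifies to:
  True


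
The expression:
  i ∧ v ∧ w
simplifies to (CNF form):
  i ∧ v ∧ w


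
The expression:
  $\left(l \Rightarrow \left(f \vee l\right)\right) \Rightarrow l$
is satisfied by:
  {l: True}


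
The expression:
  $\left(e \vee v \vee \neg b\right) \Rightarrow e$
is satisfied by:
  {e: True, b: True, v: False}
  {e: True, b: False, v: False}
  {e: True, v: True, b: True}
  {e: True, v: True, b: False}
  {b: True, v: False, e: False}


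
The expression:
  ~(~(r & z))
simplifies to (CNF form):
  r & z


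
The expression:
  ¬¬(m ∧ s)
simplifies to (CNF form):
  m ∧ s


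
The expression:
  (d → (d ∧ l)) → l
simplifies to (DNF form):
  d ∨ l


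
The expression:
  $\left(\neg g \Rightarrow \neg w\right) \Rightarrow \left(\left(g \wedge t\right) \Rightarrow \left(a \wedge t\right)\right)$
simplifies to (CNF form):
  $a \vee \neg g \vee \neg t$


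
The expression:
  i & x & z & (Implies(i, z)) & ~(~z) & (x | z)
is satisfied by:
  {z: True, i: True, x: True}


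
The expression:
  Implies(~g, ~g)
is always true.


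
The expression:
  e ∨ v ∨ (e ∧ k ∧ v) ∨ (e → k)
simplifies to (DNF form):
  True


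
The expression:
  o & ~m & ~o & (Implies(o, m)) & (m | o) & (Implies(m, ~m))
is never true.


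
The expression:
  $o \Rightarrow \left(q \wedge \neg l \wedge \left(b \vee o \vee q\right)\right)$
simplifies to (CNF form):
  $\left(q \vee \neg o\right) \wedge \left(\neg l \vee \neg o\right)$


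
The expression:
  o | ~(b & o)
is always true.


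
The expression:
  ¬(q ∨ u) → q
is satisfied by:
  {q: True, u: True}
  {q: True, u: False}
  {u: True, q: False}


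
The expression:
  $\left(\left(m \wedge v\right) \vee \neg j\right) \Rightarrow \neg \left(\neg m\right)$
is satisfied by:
  {m: True, j: True}
  {m: True, j: False}
  {j: True, m: False}


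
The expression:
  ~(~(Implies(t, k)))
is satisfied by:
  {k: True, t: False}
  {t: False, k: False}
  {t: True, k: True}


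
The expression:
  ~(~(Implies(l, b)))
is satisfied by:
  {b: True, l: False}
  {l: False, b: False}
  {l: True, b: True}


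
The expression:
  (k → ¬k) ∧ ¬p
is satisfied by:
  {p: False, k: False}


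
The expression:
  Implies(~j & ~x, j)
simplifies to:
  j | x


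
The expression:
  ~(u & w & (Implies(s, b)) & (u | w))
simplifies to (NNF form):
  ~u | ~w | (s & ~b)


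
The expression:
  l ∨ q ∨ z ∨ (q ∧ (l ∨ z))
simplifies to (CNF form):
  l ∨ q ∨ z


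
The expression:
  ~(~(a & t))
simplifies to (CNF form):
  a & t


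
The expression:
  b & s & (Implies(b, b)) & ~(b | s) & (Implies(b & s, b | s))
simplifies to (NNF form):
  False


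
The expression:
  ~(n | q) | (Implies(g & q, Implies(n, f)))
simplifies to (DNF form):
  f | ~g | ~n | ~q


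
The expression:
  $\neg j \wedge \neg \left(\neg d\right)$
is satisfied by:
  {d: True, j: False}


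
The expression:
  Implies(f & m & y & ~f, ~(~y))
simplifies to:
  True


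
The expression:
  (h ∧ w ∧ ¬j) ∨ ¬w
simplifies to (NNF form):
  (h ∧ ¬j) ∨ ¬w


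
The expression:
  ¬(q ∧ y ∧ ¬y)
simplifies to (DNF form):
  True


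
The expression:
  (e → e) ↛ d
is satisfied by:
  {d: False}


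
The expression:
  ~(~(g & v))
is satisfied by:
  {g: True, v: True}


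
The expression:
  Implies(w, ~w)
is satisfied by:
  {w: False}


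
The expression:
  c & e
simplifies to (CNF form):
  c & e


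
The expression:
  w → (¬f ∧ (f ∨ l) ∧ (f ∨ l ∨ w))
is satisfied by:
  {l: True, f: False, w: False}
  {f: False, w: False, l: False}
  {l: True, f: True, w: False}
  {f: True, l: False, w: False}
  {w: True, l: True, f: False}


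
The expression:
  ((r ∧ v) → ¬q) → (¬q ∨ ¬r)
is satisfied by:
  {v: True, r: False, q: False}
  {v: False, r: False, q: False}
  {q: True, v: True, r: False}
  {q: True, v: False, r: False}
  {r: True, v: True, q: False}
  {r: True, v: False, q: False}
  {r: True, q: True, v: True}


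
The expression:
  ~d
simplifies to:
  ~d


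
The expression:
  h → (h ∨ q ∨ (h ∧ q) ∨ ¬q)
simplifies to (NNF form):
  True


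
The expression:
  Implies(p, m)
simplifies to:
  m | ~p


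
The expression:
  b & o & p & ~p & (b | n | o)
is never true.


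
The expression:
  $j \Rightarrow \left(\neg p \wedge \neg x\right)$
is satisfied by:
  {x: False, j: False, p: False}
  {p: True, x: False, j: False}
  {x: True, p: False, j: False}
  {p: True, x: True, j: False}
  {j: True, p: False, x: False}


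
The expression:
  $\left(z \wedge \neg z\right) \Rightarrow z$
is always true.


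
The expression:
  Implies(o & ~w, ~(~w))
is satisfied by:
  {w: True, o: False}
  {o: False, w: False}
  {o: True, w: True}


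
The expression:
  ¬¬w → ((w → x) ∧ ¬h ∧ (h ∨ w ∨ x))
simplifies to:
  (x ∧ ¬h) ∨ ¬w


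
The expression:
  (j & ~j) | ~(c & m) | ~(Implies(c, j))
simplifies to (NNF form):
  ~c | ~j | ~m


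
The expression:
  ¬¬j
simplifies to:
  j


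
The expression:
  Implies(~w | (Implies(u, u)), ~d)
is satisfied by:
  {d: False}


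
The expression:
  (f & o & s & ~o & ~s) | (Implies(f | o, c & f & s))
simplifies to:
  (c | ~f) & (f | ~o) & (s | ~f)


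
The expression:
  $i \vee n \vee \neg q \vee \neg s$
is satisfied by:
  {i: True, n: True, s: False, q: False}
  {i: True, s: False, q: False, n: False}
  {n: True, s: False, q: False, i: False}
  {n: False, s: False, q: False, i: False}
  {i: True, q: True, n: True, s: False}
  {i: True, q: True, n: False, s: False}
  {q: True, n: True, i: False, s: False}
  {q: True, i: False, s: False, n: False}
  {n: True, i: True, s: True, q: False}
  {i: True, s: True, n: False, q: False}
  {n: True, s: True, i: False, q: False}
  {s: True, i: False, q: False, n: False}
  {i: True, q: True, s: True, n: True}
  {i: True, q: True, s: True, n: False}
  {q: True, s: True, n: True, i: False}


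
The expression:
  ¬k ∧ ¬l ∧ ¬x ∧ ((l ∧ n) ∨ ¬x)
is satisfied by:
  {x: False, l: False, k: False}


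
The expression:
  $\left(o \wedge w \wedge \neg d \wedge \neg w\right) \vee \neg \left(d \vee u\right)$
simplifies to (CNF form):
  $\neg d \wedge \neg u$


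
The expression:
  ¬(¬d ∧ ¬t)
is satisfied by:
  {d: True, t: True}
  {d: True, t: False}
  {t: True, d: False}


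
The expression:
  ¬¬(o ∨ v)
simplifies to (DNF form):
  o ∨ v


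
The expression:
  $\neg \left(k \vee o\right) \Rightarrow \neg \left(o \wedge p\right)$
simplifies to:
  $\text{True}$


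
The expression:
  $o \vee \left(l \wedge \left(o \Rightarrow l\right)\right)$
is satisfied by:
  {o: True, l: True}
  {o: True, l: False}
  {l: True, o: False}


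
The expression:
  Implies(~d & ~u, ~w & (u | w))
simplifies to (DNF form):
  d | u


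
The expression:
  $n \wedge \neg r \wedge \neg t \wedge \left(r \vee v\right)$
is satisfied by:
  {n: True, v: True, r: False, t: False}


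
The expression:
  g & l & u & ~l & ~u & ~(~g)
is never true.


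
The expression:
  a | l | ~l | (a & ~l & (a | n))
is always true.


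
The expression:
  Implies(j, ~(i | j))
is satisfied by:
  {j: False}


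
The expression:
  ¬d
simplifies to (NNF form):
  ¬d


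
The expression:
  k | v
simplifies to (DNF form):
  k | v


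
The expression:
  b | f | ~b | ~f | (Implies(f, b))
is always true.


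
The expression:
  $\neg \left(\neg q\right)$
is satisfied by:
  {q: True}


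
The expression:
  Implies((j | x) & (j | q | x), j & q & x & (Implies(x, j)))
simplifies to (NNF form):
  (j | ~x) & (q | ~x) & (x | ~j)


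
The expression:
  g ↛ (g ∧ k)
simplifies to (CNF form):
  g ∧ ¬k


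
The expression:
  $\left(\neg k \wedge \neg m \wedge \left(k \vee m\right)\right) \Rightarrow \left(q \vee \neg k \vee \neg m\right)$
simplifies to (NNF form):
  $\text{True}$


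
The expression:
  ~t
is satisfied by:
  {t: False}


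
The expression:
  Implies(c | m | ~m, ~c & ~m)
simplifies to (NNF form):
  ~c & ~m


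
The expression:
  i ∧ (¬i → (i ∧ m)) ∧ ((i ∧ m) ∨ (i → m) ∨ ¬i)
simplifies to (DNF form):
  i ∧ m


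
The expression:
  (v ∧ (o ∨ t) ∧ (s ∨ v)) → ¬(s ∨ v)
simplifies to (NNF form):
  (¬o ∧ ¬t) ∨ ¬v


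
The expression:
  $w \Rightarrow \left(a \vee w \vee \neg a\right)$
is always true.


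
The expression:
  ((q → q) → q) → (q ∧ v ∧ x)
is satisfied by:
  {v: True, x: True, q: False}
  {v: True, x: False, q: False}
  {x: True, v: False, q: False}
  {v: False, x: False, q: False}
  {q: True, v: True, x: True}


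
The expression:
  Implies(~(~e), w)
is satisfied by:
  {w: True, e: False}
  {e: False, w: False}
  {e: True, w: True}


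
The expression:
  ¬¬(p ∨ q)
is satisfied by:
  {q: True, p: True}
  {q: True, p: False}
  {p: True, q: False}


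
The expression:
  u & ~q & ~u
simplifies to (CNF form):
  False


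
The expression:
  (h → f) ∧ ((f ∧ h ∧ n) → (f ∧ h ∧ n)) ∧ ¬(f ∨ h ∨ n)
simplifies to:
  ¬f ∧ ¬h ∧ ¬n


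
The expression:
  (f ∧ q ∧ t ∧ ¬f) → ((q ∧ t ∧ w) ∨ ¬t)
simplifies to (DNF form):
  True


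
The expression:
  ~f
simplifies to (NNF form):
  ~f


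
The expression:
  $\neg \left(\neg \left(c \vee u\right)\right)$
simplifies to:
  $c \vee u$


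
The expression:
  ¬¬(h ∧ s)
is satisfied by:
  {h: True, s: True}


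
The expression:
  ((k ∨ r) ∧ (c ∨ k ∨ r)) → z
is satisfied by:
  {z: True, k: False, r: False}
  {r: True, z: True, k: False}
  {z: True, k: True, r: False}
  {r: True, z: True, k: True}
  {r: False, k: False, z: False}


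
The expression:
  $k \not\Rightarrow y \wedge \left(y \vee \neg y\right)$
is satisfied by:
  {k: True, y: False}


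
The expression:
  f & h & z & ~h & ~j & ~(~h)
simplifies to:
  False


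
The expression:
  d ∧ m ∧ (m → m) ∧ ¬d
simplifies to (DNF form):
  False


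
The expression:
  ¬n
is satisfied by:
  {n: False}


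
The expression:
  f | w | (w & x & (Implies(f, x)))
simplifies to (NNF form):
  f | w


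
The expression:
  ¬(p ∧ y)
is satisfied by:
  {p: False, y: False}
  {y: True, p: False}
  {p: True, y: False}


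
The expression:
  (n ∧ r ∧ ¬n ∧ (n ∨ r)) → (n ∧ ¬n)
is always true.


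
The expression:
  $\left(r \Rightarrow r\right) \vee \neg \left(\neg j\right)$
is always true.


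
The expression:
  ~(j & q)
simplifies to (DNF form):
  ~j | ~q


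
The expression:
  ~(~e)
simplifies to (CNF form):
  e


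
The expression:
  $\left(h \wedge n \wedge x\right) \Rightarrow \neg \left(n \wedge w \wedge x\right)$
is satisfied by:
  {w: False, x: False, n: False, h: False}
  {h: True, w: False, x: False, n: False}
  {n: True, w: False, x: False, h: False}
  {h: True, n: True, w: False, x: False}
  {x: True, h: False, w: False, n: False}
  {h: True, x: True, w: False, n: False}
  {n: True, x: True, h: False, w: False}
  {h: True, n: True, x: True, w: False}
  {w: True, n: False, x: False, h: False}
  {h: True, w: True, n: False, x: False}
  {n: True, w: True, h: False, x: False}
  {h: True, n: True, w: True, x: False}
  {x: True, w: True, n: False, h: False}
  {h: True, x: True, w: True, n: False}
  {n: True, x: True, w: True, h: False}


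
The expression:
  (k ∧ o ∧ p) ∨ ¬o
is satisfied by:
  {p: True, k: True, o: False}
  {p: True, k: False, o: False}
  {k: True, p: False, o: False}
  {p: False, k: False, o: False}
  {o: True, p: True, k: True}


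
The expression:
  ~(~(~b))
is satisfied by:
  {b: False}


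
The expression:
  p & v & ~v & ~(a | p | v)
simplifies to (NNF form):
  False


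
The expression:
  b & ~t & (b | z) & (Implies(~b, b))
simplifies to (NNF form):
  b & ~t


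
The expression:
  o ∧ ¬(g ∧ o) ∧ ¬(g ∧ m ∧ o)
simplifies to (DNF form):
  o ∧ ¬g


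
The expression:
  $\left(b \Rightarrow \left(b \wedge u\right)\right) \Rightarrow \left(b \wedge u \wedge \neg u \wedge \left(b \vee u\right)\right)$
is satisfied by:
  {b: True, u: False}


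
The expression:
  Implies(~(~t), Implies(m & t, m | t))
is always true.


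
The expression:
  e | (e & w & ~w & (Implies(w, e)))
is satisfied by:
  {e: True}


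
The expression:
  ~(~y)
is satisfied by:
  {y: True}


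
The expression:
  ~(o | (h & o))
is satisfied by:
  {o: False}


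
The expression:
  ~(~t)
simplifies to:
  t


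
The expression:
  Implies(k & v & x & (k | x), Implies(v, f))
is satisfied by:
  {f: True, k: False, x: False, v: False}
  {f: False, k: False, x: False, v: False}
  {v: True, f: True, k: False, x: False}
  {v: True, f: False, k: False, x: False}
  {x: True, f: True, k: False, v: False}
  {x: True, f: False, k: False, v: False}
  {v: True, x: True, f: True, k: False}
  {v: True, x: True, f: False, k: False}
  {k: True, f: True, v: False, x: False}
  {k: True, f: False, v: False, x: False}
  {v: True, k: True, f: True, x: False}
  {v: True, k: True, f: False, x: False}
  {x: True, k: True, f: True, v: False}
  {x: True, k: True, f: False, v: False}
  {x: True, k: True, v: True, f: True}


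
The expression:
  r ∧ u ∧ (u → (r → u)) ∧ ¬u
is never true.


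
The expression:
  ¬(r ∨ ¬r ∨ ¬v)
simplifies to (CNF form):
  False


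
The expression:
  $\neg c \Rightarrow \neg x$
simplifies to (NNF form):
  $c \vee \neg x$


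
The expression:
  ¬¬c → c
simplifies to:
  True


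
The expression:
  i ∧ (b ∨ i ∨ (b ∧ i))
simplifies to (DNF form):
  i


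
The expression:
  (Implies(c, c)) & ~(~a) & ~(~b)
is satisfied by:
  {a: True, b: True}


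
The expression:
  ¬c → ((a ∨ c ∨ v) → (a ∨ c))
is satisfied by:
  {a: True, c: True, v: False}
  {a: True, v: False, c: False}
  {c: True, v: False, a: False}
  {c: False, v: False, a: False}
  {a: True, c: True, v: True}
  {a: True, v: True, c: False}
  {c: True, v: True, a: False}


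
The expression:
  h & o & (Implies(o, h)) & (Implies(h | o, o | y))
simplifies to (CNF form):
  h & o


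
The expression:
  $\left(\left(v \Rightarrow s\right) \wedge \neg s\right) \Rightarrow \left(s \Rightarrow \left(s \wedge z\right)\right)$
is always true.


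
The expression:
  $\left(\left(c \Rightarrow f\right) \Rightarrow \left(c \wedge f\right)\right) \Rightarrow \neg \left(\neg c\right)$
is always true.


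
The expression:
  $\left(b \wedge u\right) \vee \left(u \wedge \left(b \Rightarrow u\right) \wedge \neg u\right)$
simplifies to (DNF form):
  $b \wedge u$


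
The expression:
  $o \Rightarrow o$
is always true.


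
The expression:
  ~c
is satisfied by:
  {c: False}


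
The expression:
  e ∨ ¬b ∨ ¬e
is always true.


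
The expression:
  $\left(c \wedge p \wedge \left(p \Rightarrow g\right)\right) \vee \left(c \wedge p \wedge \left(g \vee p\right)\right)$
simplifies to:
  $c \wedge p$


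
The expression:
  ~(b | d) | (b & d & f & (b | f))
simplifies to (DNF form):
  (d & ~d) | (b & d & f) | (~b & ~d) | (b & d & ~d) | (b & f & ~b) | (d & f & ~d) | (b & ~b & ~d) | (f & ~b & ~d)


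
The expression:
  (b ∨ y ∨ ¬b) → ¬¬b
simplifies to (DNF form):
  b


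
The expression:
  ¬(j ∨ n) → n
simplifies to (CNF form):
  j ∨ n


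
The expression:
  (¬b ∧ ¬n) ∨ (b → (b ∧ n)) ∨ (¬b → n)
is always true.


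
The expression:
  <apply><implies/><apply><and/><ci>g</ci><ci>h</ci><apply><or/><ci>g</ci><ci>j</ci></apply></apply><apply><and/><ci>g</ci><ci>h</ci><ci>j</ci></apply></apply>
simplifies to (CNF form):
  <apply><or/><ci>j</ci><apply><not/><ci>g</ci></apply><apply><not/><ci>h</ci></apply></apply>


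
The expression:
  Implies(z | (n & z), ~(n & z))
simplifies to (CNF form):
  ~n | ~z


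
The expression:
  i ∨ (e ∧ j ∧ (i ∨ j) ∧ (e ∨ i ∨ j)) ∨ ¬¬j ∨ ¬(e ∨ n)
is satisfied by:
  {i: True, j: True, n: False, e: False}
  {i: True, e: True, j: True, n: False}
  {i: True, j: True, n: True, e: False}
  {i: True, e: True, j: True, n: True}
  {i: True, n: False, j: False, e: False}
  {i: True, e: True, n: False, j: False}
  {i: True, n: True, j: False, e: False}
  {i: True, e: True, n: True, j: False}
  {j: True, e: False, n: False, i: False}
  {e: True, j: True, n: False, i: False}
  {j: True, n: True, e: False, i: False}
  {e: True, j: True, n: True, i: False}
  {e: False, n: False, j: False, i: False}


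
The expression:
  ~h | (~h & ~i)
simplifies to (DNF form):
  ~h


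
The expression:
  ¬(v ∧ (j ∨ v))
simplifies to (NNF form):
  ¬v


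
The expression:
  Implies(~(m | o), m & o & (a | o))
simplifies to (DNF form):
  m | o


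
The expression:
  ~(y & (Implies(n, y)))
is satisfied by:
  {y: False}


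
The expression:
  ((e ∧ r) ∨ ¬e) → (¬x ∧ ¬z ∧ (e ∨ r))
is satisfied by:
  {e: True, z: False, x: False, r: False}
  {e: True, x: True, z: False, r: False}
  {e: True, z: True, x: False, r: False}
  {e: True, x: True, z: True, r: False}
  {r: True, e: True, z: False, x: False}
  {r: True, z: False, x: False, e: False}


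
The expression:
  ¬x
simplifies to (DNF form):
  ¬x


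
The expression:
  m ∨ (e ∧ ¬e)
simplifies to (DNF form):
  m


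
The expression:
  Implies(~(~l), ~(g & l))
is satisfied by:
  {l: False, g: False}
  {g: True, l: False}
  {l: True, g: False}


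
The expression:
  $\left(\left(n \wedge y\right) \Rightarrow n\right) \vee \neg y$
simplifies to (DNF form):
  $\text{True}$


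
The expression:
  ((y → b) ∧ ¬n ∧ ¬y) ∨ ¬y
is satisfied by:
  {y: False}


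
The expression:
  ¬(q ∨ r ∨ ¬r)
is never true.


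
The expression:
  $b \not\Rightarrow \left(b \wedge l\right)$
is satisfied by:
  {b: True, l: False}


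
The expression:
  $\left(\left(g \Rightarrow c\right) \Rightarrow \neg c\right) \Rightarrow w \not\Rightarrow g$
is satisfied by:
  {c: True, w: True, g: False}
  {c: True, g: False, w: False}
  {c: True, w: True, g: True}
  {c: True, g: True, w: False}
  {w: True, g: False, c: False}


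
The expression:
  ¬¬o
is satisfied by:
  {o: True}


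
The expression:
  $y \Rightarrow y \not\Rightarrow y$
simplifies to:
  $\neg y$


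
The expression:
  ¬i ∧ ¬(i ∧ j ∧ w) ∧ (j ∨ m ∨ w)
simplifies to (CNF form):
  ¬i ∧ (j ∨ m ∨ w)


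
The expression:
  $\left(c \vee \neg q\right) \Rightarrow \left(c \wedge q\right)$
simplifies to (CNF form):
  $q$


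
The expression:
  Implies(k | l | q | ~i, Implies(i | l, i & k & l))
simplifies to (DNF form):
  (i & k & l) | (~i & ~l) | (i & k & ~i) | (i & k & ~k) | (k & l & ~l) | (i & ~i & ~l) | (k & ~i & ~l) | (k & ~k & ~l) | (l & ~i & ~l) | (l & ~l & ~q) | (i & k & l & ~i) | (i & k & l & ~l) | (i & k & l & ~q) | (~i & ~k & ~l) | (~i & ~l & ~q) | (~k & ~l & ~q) | (i & k & ~i & ~k) | (i & k & ~i & ~l) | (i & k & ~i & ~q) | (i & k & ~k & ~l) | (i & k & ~k & ~q) | (i & l & ~i & ~l) | (i & l & ~l & ~q) | (k & l & ~i & ~l) | (k & l & ~l & ~q) | (i & ~i & ~k & ~l) | (i & ~i & ~l & ~q) | (i & ~k & ~l & ~q) | (k & ~i & ~k & ~l) | (k & ~i & ~l & ~q) | (k & ~k & ~l & ~q)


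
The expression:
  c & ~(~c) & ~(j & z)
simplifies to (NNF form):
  c & (~j | ~z)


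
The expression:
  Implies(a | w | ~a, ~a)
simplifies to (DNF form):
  ~a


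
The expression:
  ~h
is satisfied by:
  {h: False}


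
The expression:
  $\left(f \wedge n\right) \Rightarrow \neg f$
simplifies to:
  $\neg f \vee \neg n$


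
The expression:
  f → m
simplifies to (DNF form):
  m ∨ ¬f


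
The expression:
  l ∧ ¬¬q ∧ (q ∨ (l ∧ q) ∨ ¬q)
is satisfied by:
  {q: True, l: True}


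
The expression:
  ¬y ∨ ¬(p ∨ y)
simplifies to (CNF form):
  ¬y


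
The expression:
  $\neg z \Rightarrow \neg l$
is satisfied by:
  {z: True, l: False}
  {l: False, z: False}
  {l: True, z: True}


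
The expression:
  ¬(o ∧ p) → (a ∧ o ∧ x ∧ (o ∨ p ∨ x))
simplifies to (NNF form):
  o ∧ (a ∨ p) ∧ (p ∨ x)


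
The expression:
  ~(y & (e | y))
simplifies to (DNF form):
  ~y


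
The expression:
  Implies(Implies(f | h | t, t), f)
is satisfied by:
  {f: True, h: True, t: False}
  {f: True, h: False, t: False}
  {t: True, f: True, h: True}
  {t: True, f: True, h: False}
  {h: True, t: False, f: False}


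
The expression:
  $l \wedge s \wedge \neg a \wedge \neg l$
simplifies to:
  $\text{False}$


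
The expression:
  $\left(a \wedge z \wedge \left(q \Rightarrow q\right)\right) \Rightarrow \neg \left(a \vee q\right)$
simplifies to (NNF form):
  $\neg a \vee \neg z$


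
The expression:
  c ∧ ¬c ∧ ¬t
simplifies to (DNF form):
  False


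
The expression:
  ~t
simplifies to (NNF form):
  ~t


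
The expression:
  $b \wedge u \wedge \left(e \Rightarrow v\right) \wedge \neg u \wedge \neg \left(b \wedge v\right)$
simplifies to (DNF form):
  $\text{False}$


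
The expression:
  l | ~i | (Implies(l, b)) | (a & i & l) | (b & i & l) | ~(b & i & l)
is always true.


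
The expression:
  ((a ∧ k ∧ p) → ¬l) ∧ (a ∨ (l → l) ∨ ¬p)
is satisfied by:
  {p: False, k: False, l: False, a: False}
  {a: True, p: False, k: False, l: False}
  {l: True, p: False, k: False, a: False}
  {a: True, l: True, p: False, k: False}
  {k: True, a: False, p: False, l: False}
  {a: True, k: True, p: False, l: False}
  {l: True, k: True, a: False, p: False}
  {a: True, l: True, k: True, p: False}
  {p: True, l: False, k: False, a: False}
  {a: True, p: True, l: False, k: False}
  {l: True, p: True, a: False, k: False}
  {a: True, l: True, p: True, k: False}
  {k: True, p: True, l: False, a: False}
  {a: True, k: True, p: True, l: False}
  {l: True, k: True, p: True, a: False}


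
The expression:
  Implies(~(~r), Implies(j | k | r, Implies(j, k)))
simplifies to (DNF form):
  k | ~j | ~r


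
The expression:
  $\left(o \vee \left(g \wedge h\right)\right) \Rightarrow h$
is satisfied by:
  {h: True, o: False}
  {o: False, h: False}
  {o: True, h: True}


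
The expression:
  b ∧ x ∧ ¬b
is never true.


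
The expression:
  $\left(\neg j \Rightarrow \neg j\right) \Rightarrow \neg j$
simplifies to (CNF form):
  $\neg j$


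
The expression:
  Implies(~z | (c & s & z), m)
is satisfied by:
  {m: True, z: True, s: False, c: False}
  {m: True, c: True, z: True, s: False}
  {m: True, s: True, z: True, c: False}
  {m: True, c: True, s: True, z: True}
  {m: True, z: False, s: False, c: False}
  {m: True, c: True, z: False, s: False}
  {m: True, s: True, z: False, c: False}
  {m: True, c: True, s: True, z: False}
  {z: True, c: False, s: False, m: False}
  {c: True, z: True, s: False, m: False}
  {s: True, z: True, c: False, m: False}


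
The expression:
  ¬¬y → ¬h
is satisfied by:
  {h: False, y: False}
  {y: True, h: False}
  {h: True, y: False}


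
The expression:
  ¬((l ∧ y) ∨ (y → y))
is never true.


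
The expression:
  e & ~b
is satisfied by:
  {e: True, b: False}


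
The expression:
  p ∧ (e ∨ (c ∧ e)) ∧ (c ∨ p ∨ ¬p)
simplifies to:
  e ∧ p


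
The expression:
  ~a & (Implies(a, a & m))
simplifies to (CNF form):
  ~a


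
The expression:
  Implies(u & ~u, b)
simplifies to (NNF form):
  True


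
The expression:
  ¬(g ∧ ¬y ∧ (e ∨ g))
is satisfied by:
  {y: True, g: False}
  {g: False, y: False}
  {g: True, y: True}


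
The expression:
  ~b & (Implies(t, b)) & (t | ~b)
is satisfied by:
  {t: False, b: False}


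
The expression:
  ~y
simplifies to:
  ~y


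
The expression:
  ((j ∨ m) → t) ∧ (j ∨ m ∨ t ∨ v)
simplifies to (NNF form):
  t ∨ (v ∧ ¬j ∧ ¬m)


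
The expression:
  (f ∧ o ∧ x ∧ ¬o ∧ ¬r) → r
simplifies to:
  True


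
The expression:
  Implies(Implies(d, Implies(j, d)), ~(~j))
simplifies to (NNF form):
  j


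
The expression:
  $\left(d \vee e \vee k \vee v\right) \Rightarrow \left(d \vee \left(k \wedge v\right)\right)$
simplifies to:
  $d \vee \left(k \wedge v\right) \vee \left(\neg e \wedge \neg k \wedge \neg v\right)$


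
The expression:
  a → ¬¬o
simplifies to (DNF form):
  o ∨ ¬a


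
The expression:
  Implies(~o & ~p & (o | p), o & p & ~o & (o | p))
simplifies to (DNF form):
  True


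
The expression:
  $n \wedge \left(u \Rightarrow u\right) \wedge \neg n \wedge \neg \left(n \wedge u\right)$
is never true.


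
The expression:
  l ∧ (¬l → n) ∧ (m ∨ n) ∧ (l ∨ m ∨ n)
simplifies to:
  l ∧ (m ∨ n)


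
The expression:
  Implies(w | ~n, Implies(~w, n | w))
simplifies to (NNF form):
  n | w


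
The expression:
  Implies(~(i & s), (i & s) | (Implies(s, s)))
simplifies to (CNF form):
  True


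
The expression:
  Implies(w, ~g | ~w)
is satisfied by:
  {w: False, g: False}
  {g: True, w: False}
  {w: True, g: False}


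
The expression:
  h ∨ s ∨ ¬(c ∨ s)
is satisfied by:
  {h: True, s: True, c: False}
  {h: True, c: False, s: False}
  {s: True, c: False, h: False}
  {s: False, c: False, h: False}
  {h: True, s: True, c: True}
  {h: True, c: True, s: False}
  {s: True, c: True, h: False}


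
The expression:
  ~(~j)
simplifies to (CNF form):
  j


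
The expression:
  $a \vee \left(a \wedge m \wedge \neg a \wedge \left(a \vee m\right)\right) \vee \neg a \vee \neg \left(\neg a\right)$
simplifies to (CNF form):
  $\text{True}$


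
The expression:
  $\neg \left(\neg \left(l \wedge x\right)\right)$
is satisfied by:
  {x: True, l: True}


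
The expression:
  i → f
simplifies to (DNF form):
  f ∨ ¬i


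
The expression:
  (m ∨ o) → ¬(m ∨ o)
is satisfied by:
  {o: False, m: False}


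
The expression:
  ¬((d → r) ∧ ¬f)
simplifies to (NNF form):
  f ∨ (d ∧ ¬r)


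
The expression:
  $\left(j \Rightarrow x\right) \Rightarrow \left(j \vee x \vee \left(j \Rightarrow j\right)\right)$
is always true.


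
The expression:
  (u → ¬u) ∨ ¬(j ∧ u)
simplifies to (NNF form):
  ¬j ∨ ¬u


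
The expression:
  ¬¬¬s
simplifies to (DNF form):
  ¬s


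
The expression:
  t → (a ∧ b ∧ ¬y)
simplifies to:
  (a ∧ b ∧ ¬y) ∨ ¬t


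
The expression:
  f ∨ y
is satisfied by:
  {y: True, f: True}
  {y: True, f: False}
  {f: True, y: False}


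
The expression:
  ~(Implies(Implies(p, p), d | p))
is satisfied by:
  {d: False, p: False}


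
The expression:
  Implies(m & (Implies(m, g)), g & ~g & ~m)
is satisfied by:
  {g: False, m: False}
  {m: True, g: False}
  {g: True, m: False}


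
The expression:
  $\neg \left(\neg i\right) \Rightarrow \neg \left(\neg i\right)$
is always true.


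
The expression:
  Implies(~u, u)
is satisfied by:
  {u: True}


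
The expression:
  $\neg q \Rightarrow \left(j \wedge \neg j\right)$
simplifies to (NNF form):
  $q$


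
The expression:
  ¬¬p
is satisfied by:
  {p: True}


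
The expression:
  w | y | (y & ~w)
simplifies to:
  w | y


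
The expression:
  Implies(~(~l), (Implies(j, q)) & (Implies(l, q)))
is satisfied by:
  {q: True, l: False}
  {l: False, q: False}
  {l: True, q: True}


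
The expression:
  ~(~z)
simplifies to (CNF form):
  z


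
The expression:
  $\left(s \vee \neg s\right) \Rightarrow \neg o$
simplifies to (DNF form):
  $\neg o$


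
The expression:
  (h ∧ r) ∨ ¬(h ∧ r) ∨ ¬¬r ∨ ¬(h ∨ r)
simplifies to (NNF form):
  True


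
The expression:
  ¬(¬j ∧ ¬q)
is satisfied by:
  {q: True, j: True}
  {q: True, j: False}
  {j: True, q: False}


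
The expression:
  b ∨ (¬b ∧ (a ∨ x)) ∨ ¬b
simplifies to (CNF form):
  True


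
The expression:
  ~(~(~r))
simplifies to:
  ~r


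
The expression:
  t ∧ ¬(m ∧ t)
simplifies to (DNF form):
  t ∧ ¬m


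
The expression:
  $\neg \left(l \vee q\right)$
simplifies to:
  $\neg l \wedge \neg q$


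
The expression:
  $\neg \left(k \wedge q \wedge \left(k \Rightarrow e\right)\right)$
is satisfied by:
  {k: False, q: False, e: False}
  {e: True, k: False, q: False}
  {q: True, k: False, e: False}
  {e: True, q: True, k: False}
  {k: True, e: False, q: False}
  {e: True, k: True, q: False}
  {q: True, k: True, e: False}


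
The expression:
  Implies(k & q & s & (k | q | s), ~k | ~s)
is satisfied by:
  {s: False, k: False, q: False}
  {q: True, s: False, k: False}
  {k: True, s: False, q: False}
  {q: True, k: True, s: False}
  {s: True, q: False, k: False}
  {q: True, s: True, k: False}
  {k: True, s: True, q: False}


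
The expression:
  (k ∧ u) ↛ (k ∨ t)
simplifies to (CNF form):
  False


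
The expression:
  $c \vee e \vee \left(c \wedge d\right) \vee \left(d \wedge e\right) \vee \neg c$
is always true.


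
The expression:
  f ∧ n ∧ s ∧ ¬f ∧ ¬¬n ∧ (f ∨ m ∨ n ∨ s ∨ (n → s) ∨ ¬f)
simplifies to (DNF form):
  False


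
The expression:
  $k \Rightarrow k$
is always true.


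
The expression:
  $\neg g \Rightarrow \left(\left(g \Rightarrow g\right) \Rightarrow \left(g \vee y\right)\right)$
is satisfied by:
  {y: True, g: True}
  {y: True, g: False}
  {g: True, y: False}


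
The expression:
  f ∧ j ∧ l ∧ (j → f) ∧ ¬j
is never true.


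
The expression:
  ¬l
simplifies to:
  ¬l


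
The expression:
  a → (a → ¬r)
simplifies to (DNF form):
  ¬a ∨ ¬r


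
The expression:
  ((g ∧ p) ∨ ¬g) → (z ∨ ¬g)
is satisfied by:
  {z: True, p: False, g: False}
  {p: False, g: False, z: False}
  {g: True, z: True, p: False}
  {g: True, p: False, z: False}
  {z: True, p: True, g: False}
  {p: True, z: False, g: False}
  {g: True, p: True, z: True}


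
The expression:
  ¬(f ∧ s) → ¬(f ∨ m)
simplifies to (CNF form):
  (f ∨ ¬f) ∧ (f ∨ ¬m) ∧ (s ∨ ¬f) ∧ (s ∨ ¬m)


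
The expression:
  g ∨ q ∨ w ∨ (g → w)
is always true.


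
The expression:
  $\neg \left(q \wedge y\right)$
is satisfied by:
  {q: False, y: False}
  {y: True, q: False}
  {q: True, y: False}


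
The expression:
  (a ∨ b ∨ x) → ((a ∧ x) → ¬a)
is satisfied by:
  {x: False, a: False}
  {a: True, x: False}
  {x: True, a: False}


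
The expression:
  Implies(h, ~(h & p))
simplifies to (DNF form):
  ~h | ~p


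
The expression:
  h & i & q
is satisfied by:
  {h: True, i: True, q: True}


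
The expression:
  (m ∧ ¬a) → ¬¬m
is always true.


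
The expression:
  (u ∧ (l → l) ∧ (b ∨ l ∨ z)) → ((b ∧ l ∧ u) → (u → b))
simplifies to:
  True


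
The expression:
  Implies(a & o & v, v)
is always true.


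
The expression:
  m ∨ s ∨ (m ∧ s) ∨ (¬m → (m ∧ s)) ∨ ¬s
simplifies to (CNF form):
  True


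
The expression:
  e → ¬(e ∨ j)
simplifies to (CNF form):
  ¬e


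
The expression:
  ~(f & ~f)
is always true.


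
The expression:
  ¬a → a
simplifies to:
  a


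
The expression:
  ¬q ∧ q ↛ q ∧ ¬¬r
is never true.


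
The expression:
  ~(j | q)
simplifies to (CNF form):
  ~j & ~q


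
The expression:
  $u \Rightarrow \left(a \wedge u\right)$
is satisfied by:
  {a: True, u: False}
  {u: False, a: False}
  {u: True, a: True}


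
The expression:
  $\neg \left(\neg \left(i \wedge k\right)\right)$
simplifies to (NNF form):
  $i \wedge k$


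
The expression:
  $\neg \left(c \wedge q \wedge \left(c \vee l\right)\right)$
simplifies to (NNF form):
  $\neg c \vee \neg q$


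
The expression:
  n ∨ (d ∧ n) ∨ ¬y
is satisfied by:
  {n: True, y: False}
  {y: False, n: False}
  {y: True, n: True}
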